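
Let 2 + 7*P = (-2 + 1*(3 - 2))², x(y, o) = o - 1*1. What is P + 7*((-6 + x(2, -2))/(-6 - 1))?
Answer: 62/7 ≈ 8.8571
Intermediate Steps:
x(y, o) = -1 + o (x(y, o) = o - 1 = -1 + o)
P = -⅐ (P = -2/7 + (-2 + 1*(3 - 2))²/7 = -2/7 + (-2 + 1*1)²/7 = -2/7 + (-2 + 1)²/7 = -2/7 + (⅐)*(-1)² = -2/7 + (⅐)*1 = -2/7 + ⅐ = -⅐ ≈ -0.14286)
P + 7*((-6 + x(2, -2))/(-6 - 1)) = -⅐ + 7*((-6 + (-1 - 2))/(-6 - 1)) = -⅐ + 7*((-6 - 3)/(-7)) = -⅐ + 7*(-9*(-⅐)) = -⅐ + 7*(9/7) = -⅐ + 9 = 62/7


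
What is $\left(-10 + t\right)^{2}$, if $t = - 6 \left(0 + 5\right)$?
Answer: $1600$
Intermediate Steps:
$t = -30$ ($t = \left(-6\right) 5 = -30$)
$\left(-10 + t\right)^{2} = \left(-10 - 30\right)^{2} = \left(-40\right)^{2} = 1600$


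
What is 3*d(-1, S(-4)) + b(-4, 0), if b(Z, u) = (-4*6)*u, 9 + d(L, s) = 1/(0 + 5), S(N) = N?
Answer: -132/5 ≈ -26.400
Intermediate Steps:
d(L, s) = -44/5 (d(L, s) = -9 + 1/(0 + 5) = -9 + 1/5 = -44/5)
b(Z, u) = -24*u
3*d(-1, S(-4)) + b(-4, 0) = 3*(-44/5) - 24*0 = -132/5 + 0 = -132/5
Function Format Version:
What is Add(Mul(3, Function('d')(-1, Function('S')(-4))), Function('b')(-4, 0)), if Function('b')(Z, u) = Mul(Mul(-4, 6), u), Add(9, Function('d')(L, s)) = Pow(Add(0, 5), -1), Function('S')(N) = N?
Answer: Rational(-132, 5) ≈ -26.400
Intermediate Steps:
Function('d')(L, s) = Rational(-44, 5) (Function('d')(L, s) = Add(-9, Pow(Add(0, 5), -1)) = Add(-9, Pow(5, -1)) = Add(-9, Rational(1, 5)) = Rational(-44, 5))
Function('b')(Z, u) = Mul(-24, u)
Add(Mul(3, Function('d')(-1, Function('S')(-4))), Function('b')(-4, 0)) = Add(Mul(3, Rational(-44, 5)), Mul(-24, 0)) = Add(Rational(-132, 5), 0) = Rational(-132, 5)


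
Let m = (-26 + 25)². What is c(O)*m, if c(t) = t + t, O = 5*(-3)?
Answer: -30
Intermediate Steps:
O = -15
m = 1 (m = (-1)² = 1)
c(t) = 2*t
c(O)*m = (2*(-15))*1 = -30*1 = -30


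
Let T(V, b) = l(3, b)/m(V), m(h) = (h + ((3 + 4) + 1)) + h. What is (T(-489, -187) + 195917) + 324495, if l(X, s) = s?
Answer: 504799827/970 ≈ 5.2041e+5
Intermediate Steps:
m(h) = 8 + 2*h (m(h) = (h + (7 + 1)) + h = (h + 8) + h = (8 + h) + h = 8 + 2*h)
T(V, b) = b/(8 + 2*V)
(T(-489, -187) + 195917) + 324495 = ((½)*(-187)/(4 - 489) + 195917) + 324495 = ((½)*(-187)/(-485) + 195917) + 324495 = ((½)*(-187)*(-1/485) + 195917) + 324495 = (187/970 + 195917) + 324495 = 190039677/970 + 324495 = 504799827/970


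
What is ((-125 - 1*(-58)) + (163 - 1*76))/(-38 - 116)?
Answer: -10/77 ≈ -0.12987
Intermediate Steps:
((-125 - 1*(-58)) + (163 - 1*76))/(-38 - 116) = ((-125 + 58) + (163 - 76))/(-154) = (-67 + 87)*(-1/154) = 20*(-1/154) = -10/77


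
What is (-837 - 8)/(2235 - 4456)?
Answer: 845/2221 ≈ 0.38046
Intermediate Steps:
(-837 - 8)/(2235 - 4456) = -845/(-2221) = -845*(-1/2221) = 845/2221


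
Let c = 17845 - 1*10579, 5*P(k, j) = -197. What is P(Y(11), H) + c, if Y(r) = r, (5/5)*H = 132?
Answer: 36133/5 ≈ 7226.6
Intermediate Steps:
H = 132
P(k, j) = -197/5 (P(k, j) = (⅕)*(-197) = -197/5)
c = 7266 (c = 17845 - 10579 = 7266)
P(Y(11), H) + c = -197/5 + 7266 = 36133/5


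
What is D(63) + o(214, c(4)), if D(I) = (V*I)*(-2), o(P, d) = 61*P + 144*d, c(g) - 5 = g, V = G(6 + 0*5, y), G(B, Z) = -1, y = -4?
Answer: 14476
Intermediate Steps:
V = -1
c(g) = 5 + g
D(I) = 2*I (D(I) = -I*(-2) = 2*I)
D(63) + o(214, c(4)) = 2*63 + (61*214 + 144*(5 + 4)) = 126 + (13054 + 144*9) = 126 + (13054 + 1296) = 126 + 14350 = 14476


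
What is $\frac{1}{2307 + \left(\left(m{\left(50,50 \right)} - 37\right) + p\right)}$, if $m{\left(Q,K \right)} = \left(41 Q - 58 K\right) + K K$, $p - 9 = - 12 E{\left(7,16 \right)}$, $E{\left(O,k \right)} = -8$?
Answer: $\frac{1}{4025} \approx 0.00024845$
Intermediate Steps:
$p = 105$ ($p = 9 - -96 = 9 + 96 = 105$)
$m{\left(Q,K \right)} = K^{2} - 58 K + 41 Q$ ($m{\left(Q,K \right)} = \left(- 58 K + 41 Q\right) + K^{2} = K^{2} - 58 K + 41 Q$)
$\frac{1}{2307 + \left(\left(m{\left(50,50 \right)} - 37\right) + p\right)} = \frac{1}{2307 + \left(\left(\left(50^{2} - 2900 + 41 \cdot 50\right) - 37\right) + 105\right)} = \frac{1}{2307 + \left(\left(\left(2500 - 2900 + 2050\right) - 37\right) + 105\right)} = \frac{1}{2307 + \left(\left(1650 - 37\right) + 105\right)} = \frac{1}{2307 + \left(1613 + 105\right)} = \frac{1}{2307 + 1718} = \frac{1}{4025}$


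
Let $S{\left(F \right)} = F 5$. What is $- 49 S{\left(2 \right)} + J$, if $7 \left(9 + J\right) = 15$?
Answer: $- \frac{3478}{7} \approx -496.86$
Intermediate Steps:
$J = - \frac{48}{7}$ ($J = -9 + \frac{1}{7} \cdot 15 = -9 + \frac{15}{7} = - \frac{48}{7} \approx -6.8571$)
$S{\left(F \right)} = 5 F$
$- 49 S{\left(2 \right)} + J = - 49 \cdot 5 \cdot 2 - \frac{48}{7} = \left(-49\right) 10 - \frac{48}{7} = -490 - \frac{48}{7} = - \frac{3478}{7}$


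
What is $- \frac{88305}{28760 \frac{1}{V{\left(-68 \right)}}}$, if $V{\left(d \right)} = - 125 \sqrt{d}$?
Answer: $\frac{2207625 i \sqrt{17}}{2876} \approx 3164.9 i$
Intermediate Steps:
$- \frac{88305}{28760 \frac{1}{V{\left(-68 \right)}}} = - \frac{88305}{28760 \frac{1}{\left(-125\right) \sqrt{-68}}} = - \frac{88305}{28760 \frac{1}{\left(-125\right) 2 i \sqrt{17}}} = - \frac{88305}{28760 \frac{1}{\left(-250\right) i \sqrt{17}}} = - \frac{88305}{28760 \frac{i \sqrt{17}}{4250}} = - \frac{88305}{\frac{2876}{425} i \sqrt{17}} = - 88305 \left(- \frac{25 i \sqrt{17}}{2876}\right) = \frac{2207625 i \sqrt{17}}{2876}$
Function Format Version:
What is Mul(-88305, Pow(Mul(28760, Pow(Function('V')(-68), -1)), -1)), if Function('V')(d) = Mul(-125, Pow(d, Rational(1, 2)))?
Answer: Mul(Rational(2207625, 2876), I, Pow(17, Rational(1, 2))) ≈ Mul(3164.9, I)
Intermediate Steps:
Mul(-88305, Pow(Mul(28760, Pow(Function('V')(-68), -1)), -1)) = Mul(-88305, Pow(Mul(28760, Pow(Mul(-125, Pow(-68, Rational(1, 2))), -1)), -1)) = Mul(-88305, Pow(Mul(28760, Pow(Mul(-125, Mul(2, I, Pow(17, Rational(1, 2)))), -1)), -1)) = Mul(-88305, Pow(Mul(28760, Pow(Mul(-250, I, Pow(17, Rational(1, 2))), -1)), -1)) = Mul(-88305, Pow(Mul(28760, Mul(Rational(1, 4250), I, Pow(17, Rational(1, 2)))), -1)) = Mul(-88305, Pow(Mul(Rational(2876, 425), I, Pow(17, Rational(1, 2))), -1)) = Mul(-88305, Mul(Rational(-25, 2876), I, Pow(17, Rational(1, 2)))) = Mul(Rational(2207625, 2876), I, Pow(17, Rational(1, 2)))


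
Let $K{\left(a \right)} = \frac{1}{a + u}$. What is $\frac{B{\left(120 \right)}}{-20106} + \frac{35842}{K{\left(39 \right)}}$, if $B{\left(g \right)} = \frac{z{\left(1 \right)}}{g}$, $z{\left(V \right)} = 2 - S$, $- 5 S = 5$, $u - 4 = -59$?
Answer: $- \frac{461209121281}{804240} \approx -5.7347 \cdot 10^{5}$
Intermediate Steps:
$u = -55$ ($u = 4 - 59 = -55$)
$S = -1$ ($S = \left(- \frac{1}{5}\right) 5 = -1$)
$K{\left(a \right)} = \frac{1}{-55 + a}$ ($K{\left(a \right)} = \frac{1}{a - 55} = \frac{1}{-55 + a}$)
$z{\left(V \right)} = 3$ ($z{\left(V \right)} = 2 - -1 = 2 + 1 = 3$)
$B{\left(g \right)} = \frac{3}{g}$
$\frac{B{\left(120 \right)}}{-20106} + \frac{35842}{K{\left(39 \right)}} = \frac{3 \cdot \frac{1}{120}}{-20106} + \frac{35842}{\frac{1}{-55 + 39}} = 3 \cdot \frac{1}{120} \left(- \frac{1}{20106}\right) + \frac{35842}{\frac{1}{-16}} = \frac{1}{40} \left(- \frac{1}{20106}\right) + \frac{35842}{- \frac{1}{16}} = - \frac{1}{804240} + 35842 \left(-16\right) = - \frac{1}{804240} - 573472 = - \frac{461209121281}{804240}$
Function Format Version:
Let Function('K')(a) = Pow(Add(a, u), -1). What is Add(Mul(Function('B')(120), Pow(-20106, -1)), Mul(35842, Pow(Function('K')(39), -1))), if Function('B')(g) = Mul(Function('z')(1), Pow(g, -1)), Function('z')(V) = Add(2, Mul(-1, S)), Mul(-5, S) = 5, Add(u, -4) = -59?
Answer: Rational(-461209121281, 804240) ≈ -5.7347e+5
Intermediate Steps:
u = -55 (u = Add(4, -59) = -55)
S = -1 (S = Mul(Rational(-1, 5), 5) = -1)
Function('K')(a) = Pow(Add(-55, a), -1) (Function('K')(a) = Pow(Add(a, -55), -1) = Pow(Add(-55, a), -1))
Function('z')(V) = 3 (Function('z')(V) = Add(2, Mul(-1, -1)) = Add(2, 1) = 3)
Function('B')(g) = Mul(3, Pow(g, -1))
Add(Mul(Function('B')(120), Pow(-20106, -1)), Mul(35842, Pow(Function('K')(39), -1))) = Add(Mul(Mul(3, Pow(120, -1)), Pow(-20106, -1)), Mul(35842, Pow(Pow(Add(-55, 39), -1), -1))) = Add(Mul(Mul(3, Rational(1, 120)), Rational(-1, 20106)), Mul(35842, Pow(Pow(-16, -1), -1))) = Add(Mul(Rational(1, 40), Rational(-1, 20106)), Mul(35842, Pow(Rational(-1, 16), -1))) = Add(Rational(-1, 804240), Mul(35842, -16)) = Add(Rational(-1, 804240), -573472) = Rational(-461209121281, 804240)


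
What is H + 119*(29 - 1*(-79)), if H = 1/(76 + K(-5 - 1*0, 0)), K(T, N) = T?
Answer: 912493/71 ≈ 12852.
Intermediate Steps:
H = 1/71 (H = 1/(76 + (-5 - 1*0)) = 1/(76 + (-5 + 0)) = 1/(76 - 5) = 1/71 ≈ 0.014085)
H + 119*(29 - 1*(-79)) = 1/71 + 119*(29 - 1*(-79)) = 1/71 + 119*(29 + 79) = 1/71 + 119*108 = 1/71 + 12852 = 912493/71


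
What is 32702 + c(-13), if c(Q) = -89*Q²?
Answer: 17661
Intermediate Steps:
32702 + c(-13) = 32702 - 89*(-13)² = 32702 - 89*169 = 32702 - 15041 = 17661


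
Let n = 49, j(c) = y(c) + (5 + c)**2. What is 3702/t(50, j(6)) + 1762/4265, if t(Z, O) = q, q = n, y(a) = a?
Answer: 15875368/208985 ≈ 75.964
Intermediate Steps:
j(c) = c + (5 + c)**2
q = 49
t(Z, O) = 49
3702/t(50, j(6)) + 1762/4265 = 3702/49 + 1762/4265 = 15875368/208985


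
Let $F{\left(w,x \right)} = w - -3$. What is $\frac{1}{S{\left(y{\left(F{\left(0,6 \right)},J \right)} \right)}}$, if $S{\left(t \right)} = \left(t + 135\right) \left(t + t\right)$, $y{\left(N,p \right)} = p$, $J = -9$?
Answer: $- \frac{1}{2268} \approx -0.00044092$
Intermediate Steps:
$F{\left(w,x \right)} = 3 + w$ ($F{\left(w,x \right)} = w + 3 = 3 + w$)
$S{\left(t \right)} = 2 t \left(135 + t\right)$ ($S{\left(t \right)} = \left(135 + t\right) 2 t = 2 t \left(135 + t\right)$)
$\frac{1}{S{\left(y{\left(F{\left(0,6 \right)},J \right)} \right)}} = \frac{1}{2 \left(-9\right) \left(135 - 9\right)} = \frac{1}{2 \left(-9\right) 126} = \frac{1}{-2268} = - \frac{1}{2268}$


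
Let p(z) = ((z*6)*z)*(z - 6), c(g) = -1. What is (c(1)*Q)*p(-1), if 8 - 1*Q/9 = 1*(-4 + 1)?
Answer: 4158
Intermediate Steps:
p(z) = 6*z²*(-6 + z) (p(z) = ((6*z)*z)*(-6 + z) = (6*z²)*(-6 + z) = 6*z²*(-6 + z))
Q = 99 (Q = 72 - 9*(-4 + 1) = 72 - 9*(-3) = 72 + 27 = 99)
(c(1)*Q)*p(-1) = (-1*99)*(6*(-1)²*(-6 - 1)) = -594*(-7) = -99*(-42) = 4158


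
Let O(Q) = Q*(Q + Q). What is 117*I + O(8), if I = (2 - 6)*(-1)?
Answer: 596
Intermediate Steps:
O(Q) = 2*Q**2 (O(Q) = Q*(2*Q) = 2*Q**2)
I = 4 (I = -4*(-1) = 4)
117*I + O(8) = 117*4 + 2*8**2 = 468 + 2*64 = 468 + 128 = 596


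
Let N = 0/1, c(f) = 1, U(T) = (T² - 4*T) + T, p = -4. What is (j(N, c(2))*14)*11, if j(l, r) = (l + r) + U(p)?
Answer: 4466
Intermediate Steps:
U(T) = T² - 3*T
N = 0 (N = 0*1 = 0)
j(l, r) = 28 + l + r (j(l, r) = (l + r) - 4*(-3 - 4) = (l + r) - 4*(-7) = (l + r) + 28 = 28 + l + r)
(j(N, c(2))*14)*11 = ((28 + 0 + 1)*14)*11 = (29*14)*11 = 406*11 = 4466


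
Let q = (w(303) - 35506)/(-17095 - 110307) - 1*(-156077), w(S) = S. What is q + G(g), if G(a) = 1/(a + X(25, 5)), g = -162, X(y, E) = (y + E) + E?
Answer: 2525338631537/16180054 ≈ 1.5608e+5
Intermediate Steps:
X(y, E) = y + 2*E (X(y, E) = (E + y) + E = y + 2*E)
q = 19884557157/127402 (q = (303 - 35506)/(-17095 - 110307) - 1*(-156077) = -35203/(-127402) + 156077 = -35203*(-1/127402) + 156077 = 35203/127402 + 156077 = 19884557157/127402 ≈ 1.5608e+5)
G(a) = 1/(35 + a) (G(a) = 1/(a + (25 + 2*5)) = 1/(a + (25 + 10)) = 1/(a + 35) = 1/(35 + a))
q + G(g) = 19884557157/127402 + 1/(35 - 162) = 19884557157/127402 + 1/(-127) = 19884557157/127402 - 1/127 = 2525338631537/16180054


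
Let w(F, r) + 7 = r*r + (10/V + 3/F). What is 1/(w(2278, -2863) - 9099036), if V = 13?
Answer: -29614/26719919417 ≈ -1.1083e-6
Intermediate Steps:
w(F, r) = -81/13 + r² + 3/F (w(F, r) = -7 + (r*r + (10/13 + 3/F)) = -7 + (r² + (10*(1/13) + 3/F)) = -7 + (r² + (10/13 + 3/F)) = -7 + (10/13 + r² + 3/F) = -81/13 + r² + 3/F)
1/(w(2278, -2863) - 9099036) = 1/((-81/13 + (-2863)² + 3/2278) - 9099036) = 1/((-81/13 + 8196769 + 3*(1/2278)) - 9099036) = 1/((-81/13 + 8196769 + 3/2278) - 9099036) = 1/(242738932687/29614 - 9099036) = 1/(-26719919417/29614) = -29614/26719919417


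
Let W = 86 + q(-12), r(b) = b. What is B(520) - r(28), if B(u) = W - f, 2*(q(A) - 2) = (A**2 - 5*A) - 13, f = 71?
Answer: 169/2 ≈ 84.500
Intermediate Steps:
q(A) = -9/2 + A**2/2 - 5*A/2 (q(A) = 2 + ((A**2 - 5*A) - 13)/2 = 2 + (-13 + A**2 - 5*A)/2 = 2 + (-13/2 + A**2/2 - 5*A/2) = -9/2 + A**2/2 - 5*A/2)
W = 367/2 (W = 86 + (-9/2 + (1/2)*(-12)**2 - 5/2*(-12)) = 86 + (-9/2 + (1/2)*144 + 30) = 86 + (-9/2 + 72 + 30) = 86 + 195/2 = 367/2 ≈ 183.50)
B(u) = 225/2 (B(u) = 367/2 - 1*71 = 367/2 - 71 = 225/2)
B(520) - r(28) = 225/2 - 1*28 = 225/2 - 28 = 169/2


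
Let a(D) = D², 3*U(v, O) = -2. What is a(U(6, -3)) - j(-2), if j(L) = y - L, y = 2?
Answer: -32/9 ≈ -3.5556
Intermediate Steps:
U(v, O) = -⅔ (U(v, O) = (⅓)*(-2) = -⅔)
j(L) = 2 - L
a(U(6, -3)) - j(-2) = (-⅔)² - (2 - 1*(-2)) = 4/9 - (2 + 2) = 4/9 - 1*4 = 4/9 - 4 = -32/9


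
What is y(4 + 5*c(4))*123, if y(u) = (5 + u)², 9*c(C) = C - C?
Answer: 9963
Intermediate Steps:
c(C) = 0 (c(C) = (C - C)/9 = (⅑)*0 = 0)
y(4 + 5*c(4))*123 = (5 + (4 + 5*0))²*123 = (5 + (4 + 0))²*123 = (5 + 4)²*123 = 9²*123 = 81*123 = 9963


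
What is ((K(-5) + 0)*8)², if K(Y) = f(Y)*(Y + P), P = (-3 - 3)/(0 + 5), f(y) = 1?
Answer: 61504/25 ≈ 2460.2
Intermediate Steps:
P = -6/5 ≈ -1.2000
K(Y) = -6/5 + Y (K(Y) = 1*(Y - 6/5) = 1*(-6/5 + Y) = -6/5 + Y)
((K(-5) + 0)*8)² = (((-6/5 - 5) + 0)*8)² = ((-31/5 + 0)*8)² = (-31/5*8)² = (-248/5)² = 61504/25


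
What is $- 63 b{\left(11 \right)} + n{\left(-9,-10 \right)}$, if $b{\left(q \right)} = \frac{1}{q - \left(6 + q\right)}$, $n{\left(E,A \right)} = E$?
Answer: $\frac{3}{2} \approx 1.5$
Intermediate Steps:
$b{\left(q \right)} = - \frac{1}{6}$ ($b{\left(q \right)} = \frac{1}{-6} = - \frac{1}{6}$)
$- 63 b{\left(11 \right)} + n{\left(-9,-10 \right)} = \left(-63\right) \left(- \frac{1}{6}\right) - 9 = \frac{21}{2} - 9 = \frac{3}{2}$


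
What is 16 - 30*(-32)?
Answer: 976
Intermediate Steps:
16 - 30*(-32) = 16 + 960 = 976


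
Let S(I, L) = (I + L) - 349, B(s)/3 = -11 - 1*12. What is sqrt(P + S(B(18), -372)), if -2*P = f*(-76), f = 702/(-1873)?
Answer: I*sqrt(2821386058)/1873 ≈ 28.359*I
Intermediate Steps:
B(s) = -69 (B(s) = 3*(-11 - 1*12) = 3*(-11 - 12) = 3*(-23) = -69)
f = -702/1873 (f = 702*(-1/1873) = -702/1873 ≈ -0.37480)
S(I, L) = -349 + I + L
P = -26676/1873 (P = -(-351)*(-76)/1873 = -1/2*53352/1873 = -26676/1873 ≈ -14.242)
sqrt(P + S(B(18), -372)) = sqrt(-26676/1873 + (-349 - 69 - 372)) = sqrt(-26676/1873 - 790) = sqrt(-1506346/1873) = I*sqrt(2821386058)/1873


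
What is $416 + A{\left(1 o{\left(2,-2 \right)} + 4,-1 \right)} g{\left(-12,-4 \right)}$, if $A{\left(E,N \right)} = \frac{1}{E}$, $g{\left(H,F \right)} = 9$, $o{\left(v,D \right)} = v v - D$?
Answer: $\frac{4169}{10} \approx 416.9$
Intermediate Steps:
$o{\left(v,D \right)} = v^{2} - D$
$416 + A{\left(1 o{\left(2,-2 \right)} + 4,-1 \right)} g{\left(-12,-4 \right)} = 416 + \frac{1}{1 \left(2^{2} - -2\right) + 4} \cdot 9 = 416 + \frac{1}{1 \left(4 + 2\right) + 4} \cdot 9 = 416 + \frac{1}{1 \cdot 6 + 4} \cdot 9 = 416 + \frac{1}{6 + 4} \cdot 9 = 416 + \frac{1}{10} \cdot 9 = 416 + \frac{9}{10} = \frac{4169}{10}$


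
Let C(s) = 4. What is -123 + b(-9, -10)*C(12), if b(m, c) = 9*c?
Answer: -483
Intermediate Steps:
-123 + b(-9, -10)*C(12) = -123 + (9*(-10))*4 = -123 - 90*4 = -123 - 360 = -483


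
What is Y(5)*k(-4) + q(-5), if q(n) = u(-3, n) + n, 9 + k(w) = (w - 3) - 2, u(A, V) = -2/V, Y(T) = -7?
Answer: 607/5 ≈ 121.40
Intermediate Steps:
k(w) = -14 + w (k(w) = -9 + ((w - 3) - 2) = -9 + ((-3 + w) - 2) = -9 + (-5 + w) = -14 + w)
q(n) = n - 2/n (q(n) = -2/n + n = n - 2/n)
Y(5)*k(-4) + q(-5) = -7*(-14 - 4) + (-5 - 2/(-5)) = -7*(-18) + (-5 - 2*(-1/5)) = 126 + (-5 + 2/5) = 126 - 23/5 = 607/5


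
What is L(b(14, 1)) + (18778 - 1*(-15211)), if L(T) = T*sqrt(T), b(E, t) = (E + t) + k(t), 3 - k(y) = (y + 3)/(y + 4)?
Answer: 33989 + 86*sqrt(430)/25 ≈ 34060.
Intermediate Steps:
k(y) = 3 - (3 + y)/(4 + y) (k(y) = 3 - (y + 3)/(y + 4) = 3 - (3 + y)/(4 + y))
b(E, t) = E + t + (9 + 2*t)/(4 + t) (b(E, t) = (E + t) + (9 + 2*t)/(4 + t) = E + t + (9 + 2*t)/(4 + t))
L(T) = T**(3/2)
L(b(14, 1)) + (18778 - 1*(-15211)) = ((9 + 2*1 + (4 + 1)*(14 + 1))/(4 + 1))**(3/2) + (18778 - 1*(-15211)) = ((9 + 2 + 5*15)/5)**(3/2) + (18778 + 15211) = ((9 + 2 + 75)/5)**(3/2) + 33989 = ((1/5)*86)**(3/2) + 33989 = (86/5)**(3/2) + 33989 = 86*sqrt(430)/25 + 33989 = 33989 + 86*sqrt(430)/25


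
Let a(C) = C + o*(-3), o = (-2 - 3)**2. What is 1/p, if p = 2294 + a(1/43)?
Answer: 43/95418 ≈ 0.00045065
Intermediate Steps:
o = 25 (o = (-5)**2 = 25)
a(C) = -75 + C (a(C) = C + 25*(-3) = C - 75 = -75 + C)
p = 95418/43 (p = 2294 + (-75 + 1/43) = 2294 - 3224/43 = 95418/43 ≈ 2219.0)
1/p = 1/(95418/43) = 43/95418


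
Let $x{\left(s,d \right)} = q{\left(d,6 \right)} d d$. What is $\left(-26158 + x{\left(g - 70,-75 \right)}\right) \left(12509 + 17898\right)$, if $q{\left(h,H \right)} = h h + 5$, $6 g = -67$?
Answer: $962156294944$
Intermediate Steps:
$g = - \frac{67}{6}$ ($g = \frac{1}{6} \left(-67\right) = - \frac{67}{6} \approx -11.167$)
$q{\left(h,H \right)} = 5 + h^{2}$ ($q{\left(h,H \right)} = h^{2} + 5 = 5 + h^{2}$)
$x{\left(s,d \right)} = d^{2} \left(5 + d^{2}\right)$ ($x{\left(s,d \right)} = \left(5 + d^{2}\right) d d = d \left(5 + d^{2}\right) d = d^{2} \left(5 + d^{2}\right)$)
$\left(-26158 + x{\left(g - 70,-75 \right)}\right) \left(12509 + 17898\right) = \left(-26158 + \left(-75\right)^{2} \left(5 + \left(-75\right)^{2}\right)\right) \left(12509 + 17898\right) = \left(-26158 + 5625 \left(5 + 5625\right)\right) 30407 = \left(-26158 + 5625 \cdot 5630\right) 30407 = \left(-26158 + 31668750\right) 30407 = 31642592 \cdot 30407 = 962156294944$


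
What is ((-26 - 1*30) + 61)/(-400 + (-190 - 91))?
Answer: -5/681 ≈ -0.0073421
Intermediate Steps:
((-26 - 1*30) + 61)/(-400 + (-190 - 91)) = ((-26 - 30) + 61)/(-400 - 281) = (-56 + 61)/(-681) = 5*(-1/681) = -5/681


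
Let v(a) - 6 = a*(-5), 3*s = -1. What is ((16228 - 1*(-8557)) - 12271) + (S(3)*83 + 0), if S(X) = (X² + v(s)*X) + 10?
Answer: 16000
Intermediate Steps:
s = -⅓ (s = (⅓)*(-1) = -⅓ ≈ -0.33333)
v(a) = 6 - 5*a (v(a) = 6 + a*(-5) = 6 - 5*a)
S(X) = 10 + X² + 23*X/3 (S(X) = (X² + (6 - 5*(-⅓))*X) + 10 = (X² + (6 + 5/3)*X) + 10 = (X² + 23*X/3) + 10 = 10 + X² + 23*X/3)
((16228 - 1*(-8557)) - 12271) + (S(3)*83 + 0) = ((16228 - 1*(-8557)) - 12271) + ((10 + 3² + (23/3)*3)*83 + 0) = ((16228 + 8557) - 12271) + ((10 + 9 + 23)*83 + 0) = (24785 - 12271) + (42*83 + 0) = 12514 + (3486 + 0) = 12514 + 3486 = 16000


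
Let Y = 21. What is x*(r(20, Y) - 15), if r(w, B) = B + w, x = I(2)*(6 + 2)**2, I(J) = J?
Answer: 3328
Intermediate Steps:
x = 128 (x = 2*(6 + 2)**2 = 2*8**2 = 2*64 = 128)
x*(r(20, Y) - 15) = 128*((21 + 20) - 15) = 128*(41 - 15) = 128*26 = 3328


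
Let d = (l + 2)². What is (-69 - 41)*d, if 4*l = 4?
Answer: -990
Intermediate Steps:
l = 1 (l = (¼)*4 = 1)
d = 9 (d = (1 + 2)² = 3² = 9)
(-69 - 41)*d = (-69 - 41)*9 = -110*9 = -990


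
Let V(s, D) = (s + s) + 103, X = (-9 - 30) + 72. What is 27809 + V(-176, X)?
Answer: 27560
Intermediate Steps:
X = 33 (X = -39 + 72 = 33)
V(s, D) = 103 + 2*s (V(s, D) = 2*s + 103 = 103 + 2*s)
27809 + V(-176, X) = 27809 + (103 + 2*(-176)) = 27809 + (103 - 352) = 27809 - 249 = 27560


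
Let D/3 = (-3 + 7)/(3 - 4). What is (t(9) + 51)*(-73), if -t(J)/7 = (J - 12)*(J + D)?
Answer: 876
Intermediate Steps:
D = -12 (D = 3*((-3 + 7)/(3 - 4)) = 3*(4/(-1)) = 3*(4*(-1)) = 3*(-4) = -12)
t(J) = -7*(-12 + J)² (t(J) = -7*(J - 12)*(J - 12) = -7*(-12 + J)*(-12 + J) = -7*(-12 + J)²)
(t(9) + 51)*(-73) = ((-1008 - 7*9² + 168*9) + 51)*(-73) = ((-1008 - 7*81 + 1512) + 51)*(-73) = ((-1008 - 567 + 1512) + 51)*(-73) = (-63 + 51)*(-73) = -12*(-73) = 876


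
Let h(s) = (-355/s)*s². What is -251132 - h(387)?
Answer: -113747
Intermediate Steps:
h(s) = -355*s
-251132 - h(387) = -251132 - (-355)*387 = -251132 - 1*(-137385) = -251132 + 137385 = -113747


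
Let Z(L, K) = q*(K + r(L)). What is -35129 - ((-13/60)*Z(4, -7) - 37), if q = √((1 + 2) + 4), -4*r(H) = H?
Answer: -35092 - 26*√7/15 ≈ -35097.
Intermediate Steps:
r(H) = -H/4
q = √7 (q = √(3 + 4) = √7 ≈ 2.6458)
Z(L, K) = √7*(K - L/4)
-35129 - ((-13/60)*Z(4, -7) - 37) = -35129 - ((-13/60)*(√7*(-7 - ¼*4)) - 37) = -35129 - ((-13*1/60)*(√7*(-7 - 1)) - 37) = -35129 - (-13*√7*(-8)/60 - 37) = -35129 - (-(-26)*√7/15 - 37) = -35129 - (26*√7/15 - 37) = -35129 - (-37 + 26*√7/15) = -35129 + (37 - 26*√7/15) = -35092 - 26*√7/15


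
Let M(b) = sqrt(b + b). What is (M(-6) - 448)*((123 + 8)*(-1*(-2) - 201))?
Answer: 11678912 - 52138*I*sqrt(3) ≈ 1.1679e+7 - 90306.0*I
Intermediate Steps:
M(b) = sqrt(2)*sqrt(b) (M(b) = sqrt(2*b) = sqrt(2)*sqrt(b))
(M(-6) - 448)*((123 + 8)*(-1*(-2) - 201)) = (sqrt(2)*sqrt(-6) - 448)*((123 + 8)*(-1*(-2) - 201)) = (sqrt(2)*(I*sqrt(6)) - 448)*(131*(2 - 201)) = (2*I*sqrt(3) - 448)*(131*(-199)) = (-448 + 2*I*sqrt(3))*(-26069) = 11678912 - 52138*I*sqrt(3)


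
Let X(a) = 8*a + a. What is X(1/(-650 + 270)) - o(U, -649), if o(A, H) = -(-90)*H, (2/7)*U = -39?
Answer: 22195791/380 ≈ 58410.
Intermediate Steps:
U = -273/2 (U = (7/2)*(-39) = -273/2 ≈ -136.50)
o(A, H) = 90*H
X(a) = 9*a
X(1/(-650 + 270)) - o(U, -649) = 9/(-650 + 270) - 90*(-649) = 9/(-380) - 1*(-58410) = 9*(-1/380) + 58410 = -9/380 + 58410 = 22195791/380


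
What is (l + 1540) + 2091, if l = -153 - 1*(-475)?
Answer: 3953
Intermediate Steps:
l = 322 (l = -153 + 475 = 322)
(l + 1540) + 2091 = (322 + 1540) + 2091 = 1862 + 2091 = 3953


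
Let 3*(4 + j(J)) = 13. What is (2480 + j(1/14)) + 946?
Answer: 10279/3 ≈ 3426.3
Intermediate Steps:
j(J) = ⅓ (j(J) = -4 + (⅓)*13 = -4 + 13/3 = ⅓)
(2480 + j(1/14)) + 946 = (2480 + ⅓) + 946 = 7441/3 + 946 = 10279/3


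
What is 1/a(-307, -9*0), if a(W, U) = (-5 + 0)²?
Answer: 1/25 ≈ 0.040000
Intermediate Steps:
a(W, U) = 25 (a(W, U) = (-5)² = 25)
1/a(-307, -9*0) = 1/25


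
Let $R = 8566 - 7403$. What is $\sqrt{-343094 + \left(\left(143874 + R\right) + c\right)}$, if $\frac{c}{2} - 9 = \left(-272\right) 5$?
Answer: $i \sqrt{200759} \approx 448.06 i$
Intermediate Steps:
$c = -2702$ ($c = 18 + 2 \left(\left(-272\right) 5\right) = 18 + 2 \left(-1360\right) = 18 - 2720 = -2702$)
$R = 1163$
$\sqrt{-343094 + \left(\left(143874 + R\right) + c\right)} = \sqrt{-343094 + \left(\left(143874 + 1163\right) - 2702\right)} = \sqrt{-343094 + \left(145037 - 2702\right)} = \sqrt{-343094 + 142335} = \sqrt{-200759} = i \sqrt{200759}$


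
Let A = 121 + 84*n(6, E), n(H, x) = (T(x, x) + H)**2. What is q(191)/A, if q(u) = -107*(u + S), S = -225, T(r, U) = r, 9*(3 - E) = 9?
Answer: 3638/5497 ≈ 0.66182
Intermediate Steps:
E = 2 (E = 3 - 1/9*9 = 3 - 1 = 2)
n(H, x) = (H + x)**2 (n(H, x) = (x + H)**2 = (H + x)**2)
A = 5497 (A = 121 + 84*(6 + 2)**2 = 121 + 84*8**2 = 121 + 84*64 = 121 + 5376 = 5497)
q(u) = 24075 - 107*u (q(u) = -107*(u - 225) = -107*(-225 + u) = 24075 - 107*u)
q(191)/A = (24075 - 107*191)/5497 = (24075 - 20437)*(1/5497) = 3638*(1/5497) = 3638/5497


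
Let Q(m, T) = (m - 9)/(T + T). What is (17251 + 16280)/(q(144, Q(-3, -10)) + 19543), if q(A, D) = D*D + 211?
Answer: 838275/493859 ≈ 1.6974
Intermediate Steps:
Q(m, T) = (-9 + m)/(2*T) (Q(m, T) = (-9 + m)/((2*T)) = (-9 + m)*(1/(2*T)) = (-9 + m)/(2*T))
q(A, D) = 211 + D² (q(A, D) = D² + 211 = 211 + D²)
(17251 + 16280)/(q(144, Q(-3, -10)) + 19543) = (17251 + 16280)/((211 + ((½)*(-9 - 3)/(-10))²) + 19543) = 33531/((211 + ((½)*(-⅒)*(-12))²) + 19543) = 33531/((211 + (⅗)²) + 19543) = 33531/((211 + 9/25) + 19543) = 33531/(5284/25 + 19543) = 33531/(493859/25) = 33531*(25/493859) = 838275/493859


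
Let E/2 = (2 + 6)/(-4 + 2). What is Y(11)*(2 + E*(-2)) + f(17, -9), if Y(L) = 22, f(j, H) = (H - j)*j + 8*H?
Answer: -118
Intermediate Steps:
f(j, H) = 8*H + j*(H - j) (f(j, H) = j*(H - j) + 8*H = 8*H + j*(H - j))
E = -8 (E = 2*((2 + 6)/(-4 + 2)) = 2*(8/(-2)) = 2*(8*(-1/2)) = 2*(-4) = -8)
Y(11)*(2 + E*(-2)) + f(17, -9) = 22*(2 - 8*(-2)) + (-1*17**2 + 8*(-9) - 9*17) = 22*(2 + 16) + (-1*289 - 72 - 153) = 22*18 + (-289 - 72 - 153) = 396 - 514 = -118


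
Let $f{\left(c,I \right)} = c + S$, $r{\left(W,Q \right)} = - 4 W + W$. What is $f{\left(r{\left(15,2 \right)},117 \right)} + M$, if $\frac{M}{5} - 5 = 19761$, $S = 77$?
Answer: $98862$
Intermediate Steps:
$r{\left(W,Q \right)} = - 3 W$
$M = 98830$ ($M = 25 + 5 \cdot 19761 = 25 + 98805 = 98830$)
$f{\left(c,I \right)} = 77 + c$ ($f{\left(c,I \right)} = c + 77 = 77 + c$)
$f{\left(r{\left(15,2 \right)},117 \right)} + M = \left(77 - 45\right) + 98830 = 32 + 98830 = 98862$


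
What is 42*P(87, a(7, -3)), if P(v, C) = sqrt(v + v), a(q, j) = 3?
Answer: 42*sqrt(174) ≈ 554.02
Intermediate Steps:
P(v, C) = sqrt(2)*sqrt(v) (P(v, C) = sqrt(2*v) = sqrt(2)*sqrt(v))
42*P(87, a(7, -3)) = 42*(sqrt(2)*sqrt(87)) = 42*sqrt(174)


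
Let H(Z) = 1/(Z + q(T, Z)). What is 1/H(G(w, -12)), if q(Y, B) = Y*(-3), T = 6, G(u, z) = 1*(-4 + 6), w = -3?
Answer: -16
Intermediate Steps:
G(u, z) = 2 (G(u, z) = 1*2 = 2)
q(Y, B) = -3*Y
H(Z) = 1/(-18 + Z) (H(Z) = 1/(Z - 3*6) = 1/(Z - 18) = 1/(-18 + Z))
1/H(G(w, -12)) = 1/(1/(-18 + 2)) = 1/(1/(-16)) = 1/(-1/16) = -16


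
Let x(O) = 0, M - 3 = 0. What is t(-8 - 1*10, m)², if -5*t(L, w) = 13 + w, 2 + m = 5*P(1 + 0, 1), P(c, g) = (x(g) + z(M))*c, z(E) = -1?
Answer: 36/25 ≈ 1.4400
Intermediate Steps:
M = 3 (M = 3 + 0 = 3)
P(c, g) = -c (P(c, g) = (0 - 1)*c = -c)
m = -7 (m = -2 + 5*(-(1 + 0)) = -2 + 5*(-1*1) = -2 + 5*(-1) = -2 - 5 = -7)
t(L, w) = -13/5 - w/5 (t(L, w) = -(13 + w)/5 = -13/5 - w/5)
t(-8 - 1*10, m)² = (-13/5 - ⅕*(-7))² = (-13/5 + 7/5)² = (-6/5)² = 36/25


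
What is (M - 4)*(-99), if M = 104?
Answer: -9900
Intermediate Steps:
(M - 4)*(-99) = (104 - 4)*(-99) = 100*(-99) = -9900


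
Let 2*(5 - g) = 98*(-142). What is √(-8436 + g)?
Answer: I*√1473 ≈ 38.38*I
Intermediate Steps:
g = 6963 (g = 5 - 49*(-142) = 5 - ½*(-13916) = 5 + 6958 = 6963)
√(-8436 + g) = √(-8436 + 6963) = √(-1473) = I*√1473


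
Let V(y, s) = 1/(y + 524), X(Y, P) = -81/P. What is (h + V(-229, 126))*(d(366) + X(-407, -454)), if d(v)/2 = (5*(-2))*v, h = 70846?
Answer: -69453433447629/133930 ≈ -5.1858e+8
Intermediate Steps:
V(y, s) = 1/(524 + y)
d(v) = -20*v (d(v) = 2*((5*(-2))*v) = 2*(-10*v) = -20*v)
(h + V(-229, 126))*(d(366) + X(-407, -454)) = (70846 + 1/(524 - 229))*(-20*366 - 81/(-454)) = (70846 + 1/295)*(-7320 - 81*(-1/454)) = (70846 + 1/295)*(-7320 + 81/454) = (20899571/295)*(-3323199/454) = -69453433447629/133930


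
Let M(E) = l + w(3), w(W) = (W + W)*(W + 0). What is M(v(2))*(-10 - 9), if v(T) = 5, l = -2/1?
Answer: -304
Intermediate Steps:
w(W) = 2*W² (w(W) = (2*W)*W = 2*W²)
l = -2 (l = -2*1 = -2)
M(E) = 16 (M(E) = -2 + 2*3² = -2 + 2*9 = -2 + 18 = 16)
M(v(2))*(-10 - 9) = 16*(-10 - 9) = 16*(-19) = -304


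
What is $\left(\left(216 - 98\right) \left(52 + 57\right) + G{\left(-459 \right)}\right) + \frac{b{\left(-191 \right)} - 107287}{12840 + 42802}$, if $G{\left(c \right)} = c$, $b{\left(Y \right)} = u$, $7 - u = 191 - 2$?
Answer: $\frac{690020257}{55642} \approx 12401.0$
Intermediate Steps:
$u = -182$ ($u = 7 - \left(191 - 2\right) = 7 - 189 = -182$)
$b{\left(Y \right)} = -182$
$\left(\left(216 - 98\right) \left(52 + 57\right) + G{\left(-459 \right)}\right) + \frac{b{\left(-191 \right)} - 107287}{12840 + 42802} = \left(\left(216 - 98\right) \left(52 + 57\right) - 459\right) + \frac{-182 - 107287}{12840 + 42802} = \left(118 \cdot 109 - 459\right) - \frac{107469}{55642} = \left(12862 - 459\right) - \frac{107469}{55642} = 12403 - \frac{107469}{55642} = \frac{690020257}{55642}$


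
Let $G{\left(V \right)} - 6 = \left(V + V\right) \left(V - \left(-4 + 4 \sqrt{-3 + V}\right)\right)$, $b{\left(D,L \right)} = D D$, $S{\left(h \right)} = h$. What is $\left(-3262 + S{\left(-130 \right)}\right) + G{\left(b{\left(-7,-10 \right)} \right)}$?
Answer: $1808 - 392 \sqrt{46} \approx -850.67$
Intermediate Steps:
$b{\left(D,L \right)} = D^{2}$
$G{\left(V \right)} = 6 + 2 V \left(4 + V - 4 \sqrt{-3 + V}\right)$ ($G{\left(V \right)} = 6 + \left(V + V\right) \left(V - \left(-4 + 4 \sqrt{-3 + V}\right)\right) = 6 + 2 V \left(V - \left(-4 + 4 \sqrt{-3 + V}\right)\right) = 6 + 2 V \left(4 + V - 4 \sqrt{-3 + V}\right)$)
$\left(-3262 + S{\left(-130 \right)}\right) + G{\left(b{\left(-7,-10 \right)} \right)} = \left(-3262 - 130\right) + \left(6 + 2 \left(\left(-7\right)^{2}\right)^{2} + 8 \left(-7\right)^{2} - 8 \left(-7\right)^{2} \sqrt{-3 + \left(-7\right)^{2}}\right) = -3392 + \left(6 + 2 \cdot 49^{2} + 8 \cdot 49 - 392 \sqrt{-3 + 49}\right) = -3392 + \left(6 + 2 \cdot 2401 + 392 - 392 \sqrt{46}\right) = -3392 + \left(6 + 4802 + 392 - 392 \sqrt{46}\right) = -3392 + \left(5200 - 392 \sqrt{46}\right) = 1808 - 392 \sqrt{46}$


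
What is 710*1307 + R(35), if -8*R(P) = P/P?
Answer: 7423759/8 ≈ 9.2797e+5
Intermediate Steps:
R(P) = -⅛ (R(P) = -P/(8*P) = -⅛*1 = -⅛)
710*1307 + R(35) = 710*1307 - ⅛ = 927970 - ⅛ = 7423759/8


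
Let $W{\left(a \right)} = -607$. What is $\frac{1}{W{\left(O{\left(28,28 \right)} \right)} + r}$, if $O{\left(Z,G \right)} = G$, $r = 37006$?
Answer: $\frac{1}{36399} \approx 2.7473 \cdot 10^{-5}$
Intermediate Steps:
$\frac{1}{W{\left(O{\left(28,28 \right)} \right)} + r} = \frac{1}{-607 + 37006} = \frac{1}{36399}$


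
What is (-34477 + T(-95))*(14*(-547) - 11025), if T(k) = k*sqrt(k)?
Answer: 644133791 + 1774885*I*sqrt(95) ≈ 6.4413e+8 + 1.7299e+7*I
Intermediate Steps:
T(k) = k**(3/2)
(-34477 + T(-95))*(14*(-547) - 11025) = (-34477 + (-95)**(3/2))*(14*(-547) - 11025) = (-34477 - 95*I*sqrt(95))*(-7658 - 11025) = (-34477 - 95*I*sqrt(95))*(-18683) = 644133791 + 1774885*I*sqrt(95)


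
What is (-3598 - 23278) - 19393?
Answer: -46269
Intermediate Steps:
(-3598 - 23278) - 19393 = -26876 - 19393 = -46269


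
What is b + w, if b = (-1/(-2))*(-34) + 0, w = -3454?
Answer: -3471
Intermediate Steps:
b = -17 (b = -½*(-1)*(-34) + 0 = (½)*(-34) + 0 = -17 + 0 = -17)
b + w = -17 - 3454 = -3471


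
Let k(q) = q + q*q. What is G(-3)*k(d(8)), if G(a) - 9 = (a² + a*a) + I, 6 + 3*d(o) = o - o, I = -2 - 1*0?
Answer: 50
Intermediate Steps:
I = -2 (I = -2 + 0 = -2)
d(o) = -2 (d(o) = -2 + (o - o)/3 = -2 + (⅓)*0 = -2 + 0 = -2)
G(a) = 7 + 2*a² (G(a) = 9 + ((a² + a*a) - 2) = 9 + ((a² + a²) - 2) = 9 + (2*a² - 2) = 9 + (-2 + 2*a²) = 7 + 2*a²)
k(q) = q + q²
G(-3)*k(d(8)) = (7 + 2*(-3)²)*(-2*(1 - 2)) = (7 + 2*9)*(-2*(-1)) = (7 + 18)*2 = 25*2 = 50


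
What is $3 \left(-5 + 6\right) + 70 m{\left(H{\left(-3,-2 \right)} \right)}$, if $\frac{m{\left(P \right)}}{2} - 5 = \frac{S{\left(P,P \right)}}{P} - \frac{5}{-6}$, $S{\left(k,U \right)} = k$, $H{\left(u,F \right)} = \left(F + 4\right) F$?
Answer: $\frac{2879}{3} \approx 959.67$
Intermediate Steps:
$H{\left(u,F \right)} = F \left(4 + F\right)$ ($H{\left(u,F \right)} = \left(4 + F\right) F = F \left(4 + F\right)$)
$m{\left(P \right)} = \frac{41}{3}$ ($m{\left(P \right)} = 10 + 2 \left(\frac{P}{P} - \frac{5}{-6}\right) = 10 + 2 \left(1 - - \frac{5}{6}\right) = 10 + 2 \left(1 + \frac{5}{6}\right) = 10 + 2 \cdot \frac{11}{6} = 10 + \frac{11}{3} = \frac{41}{3}$)
$3 \left(-5 + 6\right) + 70 m{\left(H{\left(-3,-2 \right)} \right)} = 3 \left(-5 + 6\right) + 70 \cdot \frac{41}{3} = 3 \cdot 1 + \frac{2870}{3} = 3 + \frac{2870}{3} = \frac{2879}{3}$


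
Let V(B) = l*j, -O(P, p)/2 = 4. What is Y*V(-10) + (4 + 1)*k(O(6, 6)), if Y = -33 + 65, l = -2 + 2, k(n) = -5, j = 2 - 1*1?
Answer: -25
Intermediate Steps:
j = 1 (j = 2 - 1 = 1)
O(P, p) = -8 (O(P, p) = -2*4 = -8)
l = 0
Y = 32
V(B) = 0 (V(B) = 0*1 = 0)
Y*V(-10) + (4 + 1)*k(O(6, 6)) = 32*0 + (4 + 1)*(-5) = 0 + 5*(-5) = 0 - 25 = -25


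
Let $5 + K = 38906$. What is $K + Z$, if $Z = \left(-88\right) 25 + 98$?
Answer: $36799$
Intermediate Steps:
$K = 38901$ ($K = -5 + 38906 = 38901$)
$Z = -2102$ ($Z = -2200 + 98 = -2102$)
$K + Z = 38901 - 2102 = 36799$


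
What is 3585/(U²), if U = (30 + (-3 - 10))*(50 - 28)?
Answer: 3585/139876 ≈ 0.025630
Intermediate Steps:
U = 374 (U = (30 - 13)*22 = 17*22 = 374)
3585/(U²) = 3585/(374²) = 3585/139876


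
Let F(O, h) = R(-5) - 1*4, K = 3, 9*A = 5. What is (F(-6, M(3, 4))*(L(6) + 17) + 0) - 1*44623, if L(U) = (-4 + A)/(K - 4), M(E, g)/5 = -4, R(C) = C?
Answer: -44807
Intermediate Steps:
A = 5/9 (A = (⅑)*5 = 5/9 ≈ 0.55556)
M(E, g) = -20 (M(E, g) = 5*(-4) = -20)
L(U) = 31/9 (L(U) = (-4 + 5/9)/(3 - 4) = -31/9/(-1) = -31/9*(-1) = 31/9)
F(O, h) = -9 (F(O, h) = -5 - 1*4 = -5 - 4 = -9)
(F(-6, M(3, 4))*(L(6) + 17) + 0) - 1*44623 = (-9*(31/9 + 17) + 0) - 1*44623 = (-9*184/9 + 0) - 44623 = (-184 + 0) - 44623 = -184 - 44623 = -44807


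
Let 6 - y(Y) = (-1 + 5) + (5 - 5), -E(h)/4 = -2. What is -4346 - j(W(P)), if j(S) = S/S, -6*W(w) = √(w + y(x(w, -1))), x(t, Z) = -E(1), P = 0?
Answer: -4347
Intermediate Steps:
E(h) = 8 (E(h) = -4*(-2) = 8)
x(t, Z) = -8 (x(t, Z) = -1*8 = -8)
y(Y) = 2 (y(Y) = 6 - ((-1 + 5) + (5 - 5)) = 6 - (4 + 0) = 6 - 1*4 = 6 - 4 = 2)
W(w) = -√(2 + w)/6 (W(w) = -√(w + 2)/6 = -√(2 + w)/6)
j(S) = 1
-4346 - j(W(P)) = -4346 - 1*1 = -4346 - 1 = -4347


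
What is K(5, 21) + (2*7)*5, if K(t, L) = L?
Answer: 91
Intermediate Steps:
K(5, 21) + (2*7)*5 = 21 + (2*7)*5 = 21 + 14*5 = 21 + 70 = 91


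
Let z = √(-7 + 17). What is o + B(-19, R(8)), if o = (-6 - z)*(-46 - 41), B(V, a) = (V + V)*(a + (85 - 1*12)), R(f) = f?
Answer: -2556 + 87*√10 ≈ -2280.9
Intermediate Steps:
z = √10 ≈ 3.1623
B(V, a) = 2*V*(73 + a) (B(V, a) = (2*V)*(a + (85 - 12)) = (2*V)*(a + 73) = (2*V)*(73 + a) = 2*V*(73 + a))
o = 522 + 87*√10 (o = (-6 - √10)*(-46 - 41) = (-6 - √10)*(-87) = 522 + 87*√10 ≈ 797.12)
o + B(-19, R(8)) = (522 + 87*√10) + 2*(-19)*(73 + 8) = (522 + 87*√10) + 2*(-19)*81 = (522 + 87*√10) - 3078 = -2556 + 87*√10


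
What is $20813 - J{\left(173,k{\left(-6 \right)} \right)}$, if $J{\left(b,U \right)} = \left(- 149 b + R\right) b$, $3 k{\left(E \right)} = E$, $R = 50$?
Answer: $4471584$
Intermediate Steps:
$k{\left(E \right)} = \frac{E}{3}$
$J{\left(b,U \right)} = b \left(50 - 149 b\right)$ ($J{\left(b,U \right)} = \left(- 149 b + 50\right) b = \left(50 - 149 b\right) b = b \left(50 - 149 b\right)$)
$20813 - J{\left(173,k{\left(-6 \right)} \right)} = 20813 - 173 \left(50 - 25777\right) = 20813 - 173 \left(-25727\right) = 20813 - -4450771 = 20813 + 4450771 = 4471584$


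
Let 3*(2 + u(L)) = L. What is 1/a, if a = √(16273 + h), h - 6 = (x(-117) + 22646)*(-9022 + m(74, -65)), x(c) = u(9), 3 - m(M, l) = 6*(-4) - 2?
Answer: -I*√3182003/25456024 ≈ -7.0074e-5*I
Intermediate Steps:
m(M, l) = 29 (m(M, l) = 3 - (6*(-4) - 2) = 3 - (-24 - 2) = 3 - 1*(-26) = 3 + 26 = 29)
u(L) = -2 + L/3
x(c) = 1 (x(c) = -2 + (⅓)*9 = -2 + 3 = 1)
h = -203664465 (h = 6 + (1 + 22646)*(-9022 + 29) = 6 + 22647*(-8993) = 6 - 203664471 = -203664465)
a = 8*I*√3182003 (a = √(16273 - 203664465) = √(-203648192) = 8*I*√3182003 ≈ 14271.0*I)
1/a = 1/(8*I*√3182003) = -I*√3182003/25456024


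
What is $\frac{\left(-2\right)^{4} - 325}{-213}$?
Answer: $\frac{103}{71} \approx 1.4507$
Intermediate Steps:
$\frac{\left(-2\right)^{4} - 325}{-213} = \left(16 - 325\right) \left(- \frac{1}{213}\right) = \left(-309\right) \left(- \frac{1}{213}\right) = \frac{103}{71}$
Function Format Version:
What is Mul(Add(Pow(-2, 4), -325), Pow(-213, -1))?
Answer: Rational(103, 71) ≈ 1.4507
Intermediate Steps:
Mul(Add(Pow(-2, 4), -325), Pow(-213, -1)) = Mul(Add(16, -325), Rational(-1, 213)) = Mul(-309, Rational(-1, 213)) = Rational(103, 71)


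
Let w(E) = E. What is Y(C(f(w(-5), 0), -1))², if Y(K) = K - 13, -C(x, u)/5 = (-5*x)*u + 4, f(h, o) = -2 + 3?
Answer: 3364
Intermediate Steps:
f(h, o) = 1
C(x, u) = -20 + 25*u*x (C(x, u) = -5*((-5*x)*u + 4) = -5*(-5*u*x + 4) = -5*(4 - 5*u*x) = -20 + 25*u*x)
Y(K) = -13 + K
Y(C(f(w(-5), 0), -1))² = (-13 + (-20 + 25*(-1)*1))² = (-13 + (-20 - 25))² = (-13 - 45)² = (-58)² = 3364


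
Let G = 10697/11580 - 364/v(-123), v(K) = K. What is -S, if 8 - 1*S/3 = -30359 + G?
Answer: -14415800643/158260 ≈ -91089.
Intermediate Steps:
G = 614539/158260 (G = 10697/11580 - 364/(-123) = 10697*(1/11580) - 364*(-1/123) = 10697/11580 + 364/123 = 614539/158260 ≈ 3.8831)
S = 14415800643/158260 (S = 24 - 3*(-30359 + 614539/158260) = 24 - 3*(-4804000801/158260) = 24 + 14412002403/158260 = 14415800643/158260 ≈ 91089.)
-S = -1*14415800643/158260 = -14415800643/158260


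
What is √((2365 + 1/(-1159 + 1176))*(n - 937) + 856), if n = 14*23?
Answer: I*√420106346/17 ≈ 1205.7*I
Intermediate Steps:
n = 322
√((2365 + 1/(-1159 + 1176))*(n - 937) + 856) = √((2365 + 1/(-1159 + 1176))*(322 - 937) + 856) = √((2365 + 1/17)*(-615) + 856) = √((40206/17)*(-615) + 856) = √(-24726690/17 + 856) = √(-24712138/17) = I*√420106346/17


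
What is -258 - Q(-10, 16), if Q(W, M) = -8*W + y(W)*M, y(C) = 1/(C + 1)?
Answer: -3026/9 ≈ -336.22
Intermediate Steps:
y(C) = 1/(1 + C)
Q(W, M) = -8*W + M/(1 + W)
-258 - Q(-10, 16) = -258 - (16 - 8*(-10)*(1 - 10))/(1 - 10) = -258 - (16 - 8*(-10)*(-9))/(-9) = -258 - (-1)*(16 - 720)/9 = -258 - (-1)*(-704)/9 = -258 - 1*704/9 = -258 - 704/9 = -3026/9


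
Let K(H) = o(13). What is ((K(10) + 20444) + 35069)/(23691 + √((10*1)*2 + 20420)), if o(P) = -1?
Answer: 1315134792/561243041 - 111024*√5110/561243041 ≈ 2.3291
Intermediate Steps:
K(H) = -1
((K(10) + 20444) + 35069)/(23691 + √((10*1)*2 + 20420)) = ((-1 + 20444) + 35069)/(23691 + √((10*1)*2 + 20420)) = (20443 + 35069)/(23691 + √(10*2 + 20420)) = 55512/(23691 + √(20 + 20420)) = 55512/(23691 + √20440) = 55512/(23691 + 2*√5110)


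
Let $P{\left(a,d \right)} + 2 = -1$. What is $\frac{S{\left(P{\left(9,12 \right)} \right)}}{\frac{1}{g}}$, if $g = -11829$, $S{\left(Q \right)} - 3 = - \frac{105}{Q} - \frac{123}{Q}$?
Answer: $-934491$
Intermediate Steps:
$P{\left(a,d \right)} = -3$ ($P{\left(a,d \right)} = -2 - 1 = -3$)
$S{\left(Q \right)} = 3 - \frac{228}{Q}$
$\frac{S{\left(P{\left(9,12 \right)} \right)}}{\frac{1}{g}} = \frac{3 - \frac{228}{-3}}{\frac{1}{-11829}} = \frac{3 - -76}{- \frac{1}{11829}} = \left(3 + 76\right) \left(-11829\right) = 79 \left(-11829\right) = -934491$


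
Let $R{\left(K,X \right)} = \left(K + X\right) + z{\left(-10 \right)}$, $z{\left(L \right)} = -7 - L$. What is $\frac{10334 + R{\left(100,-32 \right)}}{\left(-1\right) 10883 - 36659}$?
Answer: $- \frac{10405}{47542} \approx -0.21886$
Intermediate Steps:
$R{\left(K,X \right)} = 3 + K + X$ ($R{\left(K,X \right)} = \left(K + X\right) - -3 = \left(K + X\right) + \left(-7 + 10\right) = \left(K + X\right) + 3 = 3 + K + X$)
$\frac{10334 + R{\left(100,-32 \right)}}{\left(-1\right) 10883 - 36659} = \frac{10334 + \left(3 + 100 - 32\right)}{\left(-1\right) 10883 - 36659} = \frac{10334 + 71}{-10883 - 36659} = \frac{10405}{-47542} = 10405 \left(- \frac{1}{47542}\right) = - \frac{10405}{47542}$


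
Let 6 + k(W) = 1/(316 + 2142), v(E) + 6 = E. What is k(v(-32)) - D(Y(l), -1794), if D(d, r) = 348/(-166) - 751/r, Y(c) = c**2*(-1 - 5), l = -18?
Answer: -395448215/91500279 ≈ -4.3218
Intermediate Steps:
v(E) = -6 + E
Y(c) = -6*c**2 (Y(c) = c**2*(-6) = -6*c**2)
k(W) = -14747/2458 (k(W) = -6 + 1/(316 + 2142) = -6 + 1/2458 = -14747/2458)
D(d, r) = -174/83 - 751/r (D(d, r) = 348*(-1/166) - 751/r = -174/83 - 751/r)
k(v(-32)) - D(Y(l), -1794) = -14747/2458 - (-174/83 - 751/(-1794)) = -14747/2458 - (-174/83 - 751*(-1/1794)) = -14747/2458 - (-174/83 + 751/1794) = -14747/2458 - 1*(-249823/148902) = -14747/2458 + 249823/148902 = -395448215/91500279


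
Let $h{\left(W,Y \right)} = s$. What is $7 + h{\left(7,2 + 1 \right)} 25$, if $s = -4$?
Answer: $-93$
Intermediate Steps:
$h{\left(W,Y \right)} = -4$
$7 + h{\left(7,2 + 1 \right)} 25 = 7 - 100 = -93$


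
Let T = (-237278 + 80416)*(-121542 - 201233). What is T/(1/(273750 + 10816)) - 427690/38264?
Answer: 275651918367293605755/19132 ≈ 1.4408e+16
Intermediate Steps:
T = 50631132050 (T = -156862*(-322775) = 50631132050)
T/(1/(273750 + 10816)) - 427690/38264 = 50631132050/(1/(273750 + 10816)) - 427690/38264 = 50631132050/(1/284566) - 427690*1/38264 = 50631132050/(1/284566) - 213845/19132 = 50631132050*284566 - 213845/19132 = 14407898722940300 - 213845/19132 = 275651918367293605755/19132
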